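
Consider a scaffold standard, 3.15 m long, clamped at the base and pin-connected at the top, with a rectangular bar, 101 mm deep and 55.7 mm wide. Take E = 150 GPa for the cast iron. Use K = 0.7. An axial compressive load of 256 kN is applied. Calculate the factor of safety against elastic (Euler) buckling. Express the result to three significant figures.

n ≈ 1.73

Buckling occurs about the weak axis: I_min = h·b³/12 with b = 55.7 mm (the shorter side).
I_min = 101×55.7³/12 = 1.454×10^6 mm⁴
I = 1.454×10^6 mm⁴ = 1.454×10^-6 m⁴
Effective length L_e = K·L = 0.7 × 3.15 = 2.205 m
P_cr = π²EI / L_e² = π² × 150×10⁹ × 1.454×10^-6 / 2.205² = 4.429×10^5 N
Factor of safety n = P_cr / P = 442.87 / 256 = 1.73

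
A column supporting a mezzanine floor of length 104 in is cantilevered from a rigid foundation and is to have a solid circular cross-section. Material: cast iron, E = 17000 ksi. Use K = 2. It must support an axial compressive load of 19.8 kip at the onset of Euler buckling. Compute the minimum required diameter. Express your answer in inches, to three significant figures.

L_e = K·L = 2 × 104 = 208.0 in
Required I = P_cr·L_e²/(π²E) = 1.980×10^4 × 208.0² / (π² × 1.70×10^7) = 5.106 in⁴
Solid circle: I = πd⁴/64  ⇒  d = (64I/π)^(1/4) = (64×5.106/π)^(1/4) = 3.19 in

d ≈ 3.19 in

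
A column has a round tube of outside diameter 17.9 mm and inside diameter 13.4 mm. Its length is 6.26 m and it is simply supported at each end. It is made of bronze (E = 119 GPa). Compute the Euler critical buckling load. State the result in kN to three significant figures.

d_o = 17.9 mm, d_i = 13.4 mm
I = π(d_o⁴ − d_i⁴)/64 = π(17.9⁴ − 13.40⁴)/64 = 3.457×10^3 mm⁴
I = 3.457×10^3 mm⁴ = 3.457×10^-9 m⁴
Effective length L_e = K·L = 1 × 6.26 = 6.260 m
P_cr = π²EI / L_e² = π² × 119×10⁹ × 3.457×10^-9 / 6.260² = 103.6 N

P_cr ≈ 0.104 kN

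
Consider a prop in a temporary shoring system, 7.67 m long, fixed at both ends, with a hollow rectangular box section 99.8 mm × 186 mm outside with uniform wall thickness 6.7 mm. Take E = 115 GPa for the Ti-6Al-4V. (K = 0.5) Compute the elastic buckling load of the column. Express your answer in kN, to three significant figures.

Inner dimensions: h_i = 186 − 2×6.7 = 172.6 mm, b_i = 99.8 − 2×6.7 = 86.40 mm
Weak-axis I_min = (h_o·b_o³ − h_i·b_i³)/12 with b_o = 99.8, b_i = 86.40 mm (shorter outer/inner sides).
I_min = (186×99.8³ − 172.6×86.40³)/12 = 6.130×10^6 mm⁴
I = 6.130×10^6 mm⁴ = 6.130×10^-6 m⁴
Effective length L_e = K·L = 0.5 × 7.67 = 3.835 m
P_cr = π²EI / L_e² = π² × 115×10⁹ × 6.130×10^-6 / 3.835² = 4.731×10^5 N

P_cr ≈ 473 kN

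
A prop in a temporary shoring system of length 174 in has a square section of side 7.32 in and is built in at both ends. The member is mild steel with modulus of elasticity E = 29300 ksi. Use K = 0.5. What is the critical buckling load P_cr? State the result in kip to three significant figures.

I = a⁴/12 = 7.32⁴/12 = 239.3 in⁴
Effective length L_e = K·L = 0.5 × 174 = 87.00 in
P_cr = π²EI / L_e² = π² × 29300×10³ × 239.3 / 87.00² = 9.141×10^6 lb

P_cr ≈ 9140 kip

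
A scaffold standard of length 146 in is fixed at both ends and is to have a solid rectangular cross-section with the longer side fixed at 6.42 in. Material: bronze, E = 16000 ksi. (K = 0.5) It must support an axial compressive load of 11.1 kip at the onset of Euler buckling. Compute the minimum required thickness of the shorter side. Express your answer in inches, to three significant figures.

b ≈ 0.888 in

L_e = K·L = 0.5 × 146 = 73.00 in
Required I = P_cr·L_e²/(π²E) = 1.110×10^4 × 73.00² / (π² × 1.60×10^7) = 0.3746 in⁴
Rectangle, weak axis: I_min = h·b³/12 with h = 6.42 in fixed  ⇒  b = (12I/h)^(1/3) = 0.888 in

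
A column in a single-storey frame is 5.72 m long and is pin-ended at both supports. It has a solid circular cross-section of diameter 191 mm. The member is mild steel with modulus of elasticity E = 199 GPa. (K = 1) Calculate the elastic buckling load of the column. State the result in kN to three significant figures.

P_cr ≈ 3920 kN

I = πd⁴/64 = π×191⁴/64 = 6.533×10^7 mm⁴
I = 6.533×10^7 mm⁴ = 6.533×10^-5 m⁴
Effective length L_e = K·L = 1 × 5.72 = 5.720 m
P_cr = π²EI / L_e² = π² × 199×10⁹ × 6.533×10^-5 / 5.720² = 3.922×10^6 N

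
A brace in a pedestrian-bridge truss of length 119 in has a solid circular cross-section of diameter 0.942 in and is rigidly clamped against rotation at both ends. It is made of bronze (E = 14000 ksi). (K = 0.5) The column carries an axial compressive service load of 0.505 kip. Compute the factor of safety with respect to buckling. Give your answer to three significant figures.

n ≈ 2.99

I = πd⁴/64 = π×0.942⁴/64 = 3.865×10^-2 in⁴
Effective length L_e = K·L = 0.5 × 119 = 59.50 in
P_cr = π²EI / L_e² = π² × 14000×10³ × 3.865×10^-2 / 59.50² = 1.509×10^3 lb
Factor of safety n = P_cr / P = 1.5086 / 0.505 = 2.99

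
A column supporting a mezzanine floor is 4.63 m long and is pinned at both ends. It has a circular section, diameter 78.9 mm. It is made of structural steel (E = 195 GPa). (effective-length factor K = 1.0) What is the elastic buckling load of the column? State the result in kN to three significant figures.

P_cr ≈ 171 kN

I = πd⁴/64 = π×78.9⁴/64 = 1.902×10^6 mm⁴
I = 1.902×10^6 mm⁴ = 1.902×10^-6 m⁴
Effective length L_e = K·L = 1 × 4.63 = 4.630 m
P_cr = π²EI / L_e² = π² × 195×10⁹ × 1.902×10^-6 / 4.630² = 1.708×10^5 N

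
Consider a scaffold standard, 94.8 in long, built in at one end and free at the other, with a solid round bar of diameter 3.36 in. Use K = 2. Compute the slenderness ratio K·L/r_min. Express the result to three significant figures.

λ ≈ 226

I = πd⁴/64 = π×3.36⁴/64 = 6.256 in⁴
A = 8.867 in²;  r_min = √(I/A) = √(6.256/8.867) = 0.8400 in
L_e = K·L = 2 × 94.8 = 189.6 in
λ = L_e / r_min = 189.60 / 0.8400 = 226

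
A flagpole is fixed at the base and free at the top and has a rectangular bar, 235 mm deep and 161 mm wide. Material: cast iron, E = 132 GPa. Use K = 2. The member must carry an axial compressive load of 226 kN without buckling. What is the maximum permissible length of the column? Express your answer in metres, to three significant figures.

Buckling occurs about the weak axis: I_min = h·b³/12 with b = 161 mm (the shorter side).
I_min = 235×161³/12 = 8.173×10^7 mm⁴
I = 8.173×10^-5 m⁴
At the buckling limit P_cr = P = 2.260×10^5 N
From P_cr = π²EI/(K·L)²:  L = (1/K)·√(π²EI/P_cr) = (1/2)·√(π²×1.32×10^11×8.173×10^-5/2.260×10^5)
L = 10.9 m

L_max ≈ 10.9 m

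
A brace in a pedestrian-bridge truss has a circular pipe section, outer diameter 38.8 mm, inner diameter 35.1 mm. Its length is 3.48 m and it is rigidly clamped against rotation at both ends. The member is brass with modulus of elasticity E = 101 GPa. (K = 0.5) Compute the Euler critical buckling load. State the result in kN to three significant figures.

P_cr ≈ 12.1 kN

d_o = 38.8 mm, d_i = 35.1 mm
I = π(d_o⁴ − d_i⁴)/64 = π(38.8⁴ − 35.10⁴)/64 = 3.674×10^4 mm⁴
I = 3.674×10^4 mm⁴ = 3.674×10^-8 m⁴
Effective length L_e = K·L = 0.5 × 3.48 = 1.740 m
P_cr = π²EI / L_e² = π² × 101×10⁹ × 3.674×10^-8 / 1.740² = 1.210×10^4 N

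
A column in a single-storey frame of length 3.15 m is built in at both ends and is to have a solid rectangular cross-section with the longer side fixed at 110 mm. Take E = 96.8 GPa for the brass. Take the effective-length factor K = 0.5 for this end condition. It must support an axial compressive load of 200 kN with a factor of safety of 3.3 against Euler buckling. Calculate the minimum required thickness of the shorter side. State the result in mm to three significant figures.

Required P_cr = n·P = 3.3 × 200 = 660.0 kN
L_e = K·L = 0.5 × 3.15 = 1.575 m
Required I = P_cr·L_e²/(π²E) = 6.600×10^5 × 1.575² / (π² × 9.68×10^10) = 1.714×10^-6 m⁴
I_req = 1.714×10^6 mm⁴
Rectangle, weak axis: I_min = h·b³/12 with h = 110 mm fixed  ⇒  b = (12I/h)^(1/3) = 57.2 mm

b ≈ 57.2 mm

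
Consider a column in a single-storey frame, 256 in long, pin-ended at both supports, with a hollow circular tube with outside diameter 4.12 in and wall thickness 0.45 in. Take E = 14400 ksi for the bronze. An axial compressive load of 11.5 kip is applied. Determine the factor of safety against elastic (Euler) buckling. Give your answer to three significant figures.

Inner diameter d_i = 4.12 − 2×0.45 = 3.220 in
I = π(d_o⁴ − d_i⁴)/64 = π(4.12⁴ − 3.220⁴)/64 = 8.866 in⁴
Effective length L_e = K·L = 1 × 256 = 256.0 in
P_cr = π²EI / L_e² = π² × 14400×10³ × 8.866 / 256.0² = 1.923×10^4 lb
Factor of safety n = P_cr / P = 19.228 / 11.5 = 1.67

n ≈ 1.67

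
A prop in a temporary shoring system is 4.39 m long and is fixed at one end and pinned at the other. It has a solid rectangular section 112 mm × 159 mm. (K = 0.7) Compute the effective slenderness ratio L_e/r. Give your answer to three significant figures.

λ ≈ 95.0

For a rectangle r_min = b/√12 = 112/√12 = 32.33 mm
L_e = K·L = 0.7 × 4.39 m = 3.073 m = 3073.0 mm
λ = L_e / r_min = 3073.0 / 32.33 = 95.0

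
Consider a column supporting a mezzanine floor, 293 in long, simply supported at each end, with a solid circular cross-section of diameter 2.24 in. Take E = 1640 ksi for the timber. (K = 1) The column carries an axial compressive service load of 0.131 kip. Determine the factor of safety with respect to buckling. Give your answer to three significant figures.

I = πd⁴/64 = π×2.24⁴/64 = 1.236 in⁴
Effective length L_e = K·L = 1 × 293 = 293.0 in
P_cr = π²EI / L_e² = π² × 1640×10³ × 1.236 / 293.0² = 233.0 lb
Factor of safety n = P_cr / P = 0.23301 / 0.131 = 1.78

n ≈ 1.78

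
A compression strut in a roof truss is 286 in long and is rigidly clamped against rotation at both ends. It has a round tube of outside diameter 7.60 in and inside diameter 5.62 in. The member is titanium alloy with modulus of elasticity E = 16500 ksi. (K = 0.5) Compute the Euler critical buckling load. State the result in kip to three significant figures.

P_cr ≈ 914 kip

d_o = 7.60 in, d_i = 5.62 in
I = π(d_o⁴ − d_i⁴)/64 = π(7.60⁴ − 5.620⁴)/64 = 114.8 in⁴
Effective length L_e = K·L = 0.5 × 286 = 143.0 in
P_cr = π²EI / L_e² = π² × 16500×10³ × 114.8 / 143.0² = 9.142×10^5 lb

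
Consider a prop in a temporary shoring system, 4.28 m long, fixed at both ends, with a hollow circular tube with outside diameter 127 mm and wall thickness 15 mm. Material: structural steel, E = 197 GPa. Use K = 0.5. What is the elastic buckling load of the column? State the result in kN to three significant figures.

P_cr ≈ 3580 kN

Inner diameter d_i = 127 − 2×15 = 97.00 mm
I = π(d_o⁴ − d_i⁴)/64 = π(127⁴ − 97.00⁴)/64 = 8.424×10^6 mm⁴
I = 8.424×10^6 mm⁴ = 8.424×10^-6 m⁴
Effective length L_e = K·L = 0.5 × 4.28 = 2.140 m
P_cr = π²EI / L_e² = π² × 197×10⁹ × 8.424×10^-6 / 2.140² = 3.577×10^6 N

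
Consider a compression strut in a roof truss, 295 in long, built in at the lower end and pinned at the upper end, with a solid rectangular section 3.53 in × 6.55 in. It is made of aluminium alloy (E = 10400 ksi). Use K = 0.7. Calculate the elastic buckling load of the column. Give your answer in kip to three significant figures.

Buckling occurs about the weak axis: I_min = h·b³/12 with b = 3.53 in (the shorter side).
I_min = 6.55×3.53³/12 = 24.01 in⁴
Effective length L_e = K·L = 0.7 × 295 = 206.5 in
P_cr = π²EI / L_e² = π² × 10400×10³ × 24.01 / 206.5² = 5.779×10^4 lb

P_cr ≈ 57.8 kip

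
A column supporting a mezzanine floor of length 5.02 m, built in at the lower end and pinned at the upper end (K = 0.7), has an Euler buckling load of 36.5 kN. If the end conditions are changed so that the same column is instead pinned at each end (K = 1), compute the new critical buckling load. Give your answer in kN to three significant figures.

P_cr ∝ 1/K², so P_cr,new = P_cr,old × (K_old/K_new)² = 36.5 × (0.7/1)²
= 36.5 × 0.4900 = 17.9 kN

P_cr ≈ 17.9 kN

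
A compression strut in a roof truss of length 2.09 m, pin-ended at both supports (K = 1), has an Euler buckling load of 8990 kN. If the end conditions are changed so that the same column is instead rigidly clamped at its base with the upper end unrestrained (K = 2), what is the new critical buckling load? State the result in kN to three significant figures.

P_cr ≈ 2250 kN

P_cr ∝ 1/K², so P_cr,new = P_cr,old × (K_old/K_new)² = 8990 × (1/2)²
= 8990 × 0.2500 = 2250 kN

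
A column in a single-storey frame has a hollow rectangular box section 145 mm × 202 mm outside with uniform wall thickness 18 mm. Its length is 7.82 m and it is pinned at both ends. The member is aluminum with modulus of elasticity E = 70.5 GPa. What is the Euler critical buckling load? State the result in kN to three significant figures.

Inner dimensions: h_i = 202 − 2×18 = 166.0 mm, b_i = 145 − 2×18 = 109.0 mm
Weak-axis I_min = (h_o·b_o³ − h_i·b_i³)/12 with b_o = 145, b_i = 109.0 mm (shorter outer/inner sides).
I_min = (202×145³ − 166.0×109.0³)/12 = 3.340×10^7 mm⁴
I = 3.340×10^7 mm⁴ = 3.340×10^-5 m⁴
Effective length L_e = K·L = 1 × 7.82 = 7.820 m
P_cr = π²EI / L_e² = π² × 70.5×10⁹ × 3.340×10^-5 / 7.820² = 3.801×10^5 N

P_cr ≈ 380 kN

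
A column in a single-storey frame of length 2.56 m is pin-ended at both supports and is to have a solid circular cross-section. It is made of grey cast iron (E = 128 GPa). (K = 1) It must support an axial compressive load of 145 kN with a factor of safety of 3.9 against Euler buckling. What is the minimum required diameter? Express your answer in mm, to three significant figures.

Required P_cr = n·P = 3.9 × 145 = 565.5 kN
L_e = K·L = 1 × 2.56 = 2.560 m
Required I = P_cr·L_e²/(π²E) = 5.655×10^5 × 2.560² / (π² × 1.28×10^11) = 2.934×10^-6 m⁴
I_req = 2.934×10^6 mm⁴
Solid circle: I = πd⁴/64  ⇒  d = (64I/π)^(1/4) = (64×2.934×10^6/π)^(1/4) = 87.9 mm

d ≈ 87.9 mm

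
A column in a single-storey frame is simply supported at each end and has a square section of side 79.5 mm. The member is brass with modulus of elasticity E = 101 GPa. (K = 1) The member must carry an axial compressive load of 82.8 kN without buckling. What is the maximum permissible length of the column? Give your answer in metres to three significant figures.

L_max ≈ 6.33 m

I = a⁴/12 = 79.5⁴/12 = 3.329×10^6 mm⁴
I = 3.329×10^-6 m⁴
At the buckling limit P_cr = P = 8.280×10^4 N
From P_cr = π²EI/(K·L)²:  L = (1/K)·√(π²EI/P_cr) = (1/1)·√(π²×1.01×10^11×3.329×10^-6/8.280×10^4)
L = 6.33 m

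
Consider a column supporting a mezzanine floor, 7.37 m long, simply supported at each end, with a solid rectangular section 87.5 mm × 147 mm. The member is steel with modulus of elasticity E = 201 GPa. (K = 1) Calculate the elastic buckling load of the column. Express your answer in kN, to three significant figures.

Buckling occurs about the weak axis: I_min = h·b³/12 with b = 87.5 mm (the shorter side).
I_min = 147×87.5³/12 = 8.207×10^6 mm⁴
I = 8.207×10^6 mm⁴ = 8.207×10^-6 m⁴
Effective length L_e = K·L = 1 × 7.37 = 7.370 m
P_cr = π²EI / L_e² = π² × 201×10⁹ × 8.207×10^-6 / 7.370² = 2.997×10^5 N

P_cr ≈ 300 kN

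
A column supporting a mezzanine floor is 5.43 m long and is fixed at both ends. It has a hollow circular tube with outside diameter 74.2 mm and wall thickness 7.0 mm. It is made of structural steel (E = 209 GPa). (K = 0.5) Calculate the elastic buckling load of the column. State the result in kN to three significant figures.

Inner diameter d_i = 74.2 − 2×7.0 = 60.20 mm
I = π(d_o⁴ − d_i⁴)/64 = π(74.2⁴ − 60.20⁴)/64 = 8.432×10^5 mm⁴
I = 8.432×10^5 mm⁴ = 8.432×10^-7 m⁴
Effective length L_e = K·L = 0.5 × 5.43 = 2.715 m
P_cr = π²EI / L_e² = π² × 209×10⁹ × 8.432×10^-7 / 2.715² = 2.360×10^5 N

P_cr ≈ 236 kN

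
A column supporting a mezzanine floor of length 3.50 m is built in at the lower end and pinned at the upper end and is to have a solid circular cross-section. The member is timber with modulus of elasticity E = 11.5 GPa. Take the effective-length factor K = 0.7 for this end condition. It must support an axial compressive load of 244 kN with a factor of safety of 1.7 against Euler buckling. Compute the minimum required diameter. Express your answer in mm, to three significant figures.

Required P_cr = n·P = 1.7 × 244 = 414.8 kN
L_e = K·L = 0.7 × 3.50 = 2.450 m
Required I = P_cr·L_e²/(π²E) = 4.148×10^5 × 2.450² / (π² × 1.15×10^10) = 2.194×10^-5 m⁴
I_req = 2.194×10^7 mm⁴
Solid circle: I = πd⁴/64  ⇒  d = (64I/π)^(1/4) = (64×2.194×10^7/π)^(1/4) = 145 mm

d ≈ 145 mm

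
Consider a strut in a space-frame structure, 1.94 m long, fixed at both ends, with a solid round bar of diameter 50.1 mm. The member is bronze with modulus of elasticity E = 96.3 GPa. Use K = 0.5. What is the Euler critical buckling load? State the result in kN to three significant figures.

I = πd⁴/64 = π×50.1⁴/64 = 3.093×10^5 mm⁴
I = 3.093×10^5 mm⁴ = 3.093×10^-7 m⁴
Effective length L_e = K·L = 0.5 × 1.94 = 0.9700 m
P_cr = π²EI / L_e² = π² × 96.3×10⁹ × 3.093×10^-7 / 0.9700² = 3.124×10^5 N

P_cr ≈ 312 kN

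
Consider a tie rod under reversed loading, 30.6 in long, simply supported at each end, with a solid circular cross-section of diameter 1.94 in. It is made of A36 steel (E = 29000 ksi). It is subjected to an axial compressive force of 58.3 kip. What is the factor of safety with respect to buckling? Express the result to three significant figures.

n ≈ 3.65

I = πd⁴/64 = π×1.94⁴/64 = 0.6953 in⁴
Effective length L_e = K·L = 1 × 30.6 = 30.60 in
P_cr = π²EI / L_e² = π² × 29000×10³ × 0.6953 / 30.60² = 2.125×10^5 lb
Factor of safety n = P_cr / P = 212.54 / 58.3 = 3.65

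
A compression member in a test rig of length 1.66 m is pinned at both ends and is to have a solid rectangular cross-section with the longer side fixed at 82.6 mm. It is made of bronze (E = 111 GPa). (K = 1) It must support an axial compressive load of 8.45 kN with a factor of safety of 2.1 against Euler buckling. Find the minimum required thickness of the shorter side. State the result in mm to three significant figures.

Required P_cr = n·P = 2.1 × 8.45 = 17.74 kN
L_e = K·L = 1 × 1.66 = 1.660 m
Required I = P_cr·L_e²/(π²E) = 1.774×10^4 × 1.660² / (π² × 1.11×10^11) = 4.463×10^-8 m⁴
I_req = 4.463×10^4 mm⁴
Rectangle, weak axis: I_min = h·b³/12 with h = 82.6 mm fixed  ⇒  b = (12I/h)^(1/3) = 18.6 mm

b ≈ 18.6 mm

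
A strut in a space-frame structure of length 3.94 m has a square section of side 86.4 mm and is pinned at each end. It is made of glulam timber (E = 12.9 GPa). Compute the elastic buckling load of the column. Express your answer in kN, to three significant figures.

P_cr ≈ 38.1 kN

I = a⁴/12 = 86.4⁴/12 = 4.644×10^6 mm⁴
I = 4.644×10^6 mm⁴ = 4.644×10^-6 m⁴
Effective length L_e = K·L = 1 × 3.94 = 3.940 m
P_cr = π²EI / L_e² = π² × 12.9×10⁹ × 4.644×10^-6 / 3.940² = 3.809×10^4 N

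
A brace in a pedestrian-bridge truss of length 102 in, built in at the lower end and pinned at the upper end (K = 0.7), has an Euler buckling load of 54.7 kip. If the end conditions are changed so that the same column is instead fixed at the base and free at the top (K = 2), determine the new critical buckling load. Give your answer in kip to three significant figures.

P_cr ≈ 6.70 kip

P_cr ∝ 1/K², so P_cr,new = P_cr,old × (K_old/K_new)² = 54.7 × (0.7/2)²
= 54.7 × 0.1225 = 6.70 kip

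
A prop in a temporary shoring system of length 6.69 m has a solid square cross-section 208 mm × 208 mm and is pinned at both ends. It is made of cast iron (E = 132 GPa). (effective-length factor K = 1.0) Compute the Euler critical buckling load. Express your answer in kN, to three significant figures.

I = a⁴/12 = 208⁴/12 = 1.560×10^8 mm⁴
I = 1.560×10^8 mm⁴ = 1.560×10^-4 m⁴
Effective length L_e = K·L = 1 × 6.69 = 6.690 m
P_cr = π²EI / L_e² = π² × 132×10⁹ × 1.560×10^-4 / 6.690² = 4.540×10^6 N

P_cr ≈ 4540 kN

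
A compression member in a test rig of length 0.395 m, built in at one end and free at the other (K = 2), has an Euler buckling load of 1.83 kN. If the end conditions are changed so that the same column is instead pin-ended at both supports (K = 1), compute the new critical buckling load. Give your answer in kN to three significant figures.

P_cr ≈ 7.32 kN

P_cr ∝ 1/K², so P_cr,new = P_cr,old × (K_old/K_new)² = 1.83 × (2/1)²
= 1.83 × 4.000 = 7.32 kN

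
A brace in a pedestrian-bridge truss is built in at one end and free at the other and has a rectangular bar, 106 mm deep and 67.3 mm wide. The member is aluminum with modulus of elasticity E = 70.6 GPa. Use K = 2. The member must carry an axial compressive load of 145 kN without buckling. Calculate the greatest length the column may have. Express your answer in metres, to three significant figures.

L_max ≈ 1.80 m

Buckling occurs about the weak axis: I_min = h·b³/12 with b = 67.3 mm (the shorter side).
I_min = 106×67.3³/12 = 2.693×10^6 mm⁴
I = 2.693×10^-6 m⁴
At the buckling limit P_cr = P = 1.450×10^5 N
From P_cr = π²EI/(K·L)²:  L = (1/K)·√(π²EI/P_cr) = (1/2)·√(π²×7.06×10^10×2.693×10^-6/1.450×10^5)
L = 1.80 m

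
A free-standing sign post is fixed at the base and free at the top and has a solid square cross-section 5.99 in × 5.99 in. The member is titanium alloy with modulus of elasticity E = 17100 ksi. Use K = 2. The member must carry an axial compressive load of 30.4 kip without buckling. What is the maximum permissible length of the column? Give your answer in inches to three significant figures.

I = a⁴/12 = 5.99⁴/12 = 107.3 in⁴
At the buckling limit P_cr = P = 3.040×10^4 lb
From P_cr = π²EI/(K·L)²:  L = (1/K)·√(π²EI/P_cr) = (1/2)·√(π²×1.71×10^7×107.3/3.040×10^4)
L = 386 in

L_max ≈ 386 in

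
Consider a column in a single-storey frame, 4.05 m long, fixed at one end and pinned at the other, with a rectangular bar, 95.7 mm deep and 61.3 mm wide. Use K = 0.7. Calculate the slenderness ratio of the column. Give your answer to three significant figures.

For a rectangle r_min = b/√12 = 61.3/√12 = 17.70 mm
L_e = K·L = 0.7 × 4.05 m = 2.835 m = 2835.0 mm
λ = L_e / r_min = 2835.0 / 17.70 = 160

λ ≈ 160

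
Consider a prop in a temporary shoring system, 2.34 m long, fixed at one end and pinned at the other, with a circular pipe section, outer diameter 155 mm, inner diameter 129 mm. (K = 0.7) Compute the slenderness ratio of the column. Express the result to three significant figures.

λ ≈ 32.5

d_o = 155 mm, d_i = 129 mm
I = π(d_o⁴ − d_i⁴)/64 = π(155⁴ − 129.0⁴)/64 = 1.474×10^7 mm⁴
A = 5.799×10^3 mm²;  r_min = √(I/A) = √(1.474×10^7/5.799×10^3) = 50.41 mm
L_e = K·L = 0.7 × 2.34 m = 1.638 m = 1638.0 mm
λ = L_e / r_min = 1638.0 / 50.41 = 32.5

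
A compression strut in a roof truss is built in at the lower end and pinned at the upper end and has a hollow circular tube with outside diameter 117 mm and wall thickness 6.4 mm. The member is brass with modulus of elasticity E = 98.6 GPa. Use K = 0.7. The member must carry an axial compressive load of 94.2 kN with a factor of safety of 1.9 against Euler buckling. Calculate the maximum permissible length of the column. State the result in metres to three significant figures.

L_max ≈ 6.15 m

Inner diameter d_i = 117 − 2×6.4 = 104.2 mm
I = π(d_o⁴ − d_i⁴)/64 = π(117⁴ − 104.2⁴)/64 = 3.412×10^6 mm⁴
I = 3.412×10^-6 m⁴
Required critical load P_cr = n·P = 1.9 × 94.2 = 179.0 kN = 1.790×10^5 N
From P_cr = π²EI/(K·L)²:  L = (1/K)·√(π²EI/P_cr) = (1/0.7)·√(π²×9.86×10^10×3.412×10^-6/1.790×10^5)
L = 6.15 m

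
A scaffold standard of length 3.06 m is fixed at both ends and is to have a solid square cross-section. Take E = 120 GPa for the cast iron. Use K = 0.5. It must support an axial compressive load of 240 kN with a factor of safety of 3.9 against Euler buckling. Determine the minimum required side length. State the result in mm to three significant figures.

Required P_cr = n·P = 3.9 × 240 = 936.0 kN
L_e = K·L = 0.5 × 3.06 = 1.530 m
Required I = P_cr·L_e²/(π²E) = 9.360×10^5 × 1.530² / (π² × 1.20×10^11) = 1.850×10^-6 m⁴
I_req = 1.850×10^6 mm⁴
Solid square: I = a⁴/12  ⇒  a = (12I)^(1/4) = (12×1.850×10^6)^(1/4) = 68.6 mm

a ≈ 68.6 mm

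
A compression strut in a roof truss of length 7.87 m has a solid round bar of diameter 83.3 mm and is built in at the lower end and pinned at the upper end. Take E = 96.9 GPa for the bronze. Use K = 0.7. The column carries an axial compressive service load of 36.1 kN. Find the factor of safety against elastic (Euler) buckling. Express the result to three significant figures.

I = πd⁴/64 = π×83.3⁴/64 = 2.363×10^6 mm⁴
I = 2.363×10^6 mm⁴ = 2.363×10^-6 m⁴
Effective length L_e = K·L = 0.7 × 7.87 = 5.509 m
P_cr = π²EI / L_e² = π² × 96.9×10⁹ × 2.363×10^-6 / 5.509² = 7.448×10^4 N
Factor of safety n = P_cr / P = 74.478 / 36.1 = 2.06

n ≈ 2.06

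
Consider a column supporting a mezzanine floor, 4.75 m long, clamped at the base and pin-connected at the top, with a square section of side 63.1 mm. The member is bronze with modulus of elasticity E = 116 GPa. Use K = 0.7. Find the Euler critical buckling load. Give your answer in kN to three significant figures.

P_cr ≈ 137 kN

I = a⁴/12 = 63.1⁴/12 = 1.321×10^6 mm⁴
I = 1.321×10^6 mm⁴ = 1.321×10^-6 m⁴
Effective length L_e = K·L = 0.7 × 4.75 = 3.325 m
P_cr = π²EI / L_e² = π² × 116×10⁹ × 1.321×10^-6 / 3.325² = 1.368×10^5 N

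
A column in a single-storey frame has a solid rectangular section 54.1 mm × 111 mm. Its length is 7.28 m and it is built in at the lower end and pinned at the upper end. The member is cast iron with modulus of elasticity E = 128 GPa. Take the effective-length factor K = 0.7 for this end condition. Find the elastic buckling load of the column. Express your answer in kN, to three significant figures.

P_cr ≈ 71.2 kN

Buckling occurs about the weak axis: I_min = h·b³/12 with b = 54.1 mm (the shorter side).
I_min = 111×54.1³/12 = 1.465×10^6 mm⁴
I = 1.465×10^6 mm⁴ = 1.465×10^-6 m⁴
Effective length L_e = K·L = 0.7 × 7.28 = 5.096 m
P_cr = π²EI / L_e² = π² × 128×10⁹ × 1.465×10^-6 / 5.096² = 7.125×10^4 N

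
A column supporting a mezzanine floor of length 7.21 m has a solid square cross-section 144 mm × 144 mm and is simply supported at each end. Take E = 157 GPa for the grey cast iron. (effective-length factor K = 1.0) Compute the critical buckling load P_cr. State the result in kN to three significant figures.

I = a⁴/12 = 144⁴/12 = 3.583×10^7 mm⁴
I = 3.583×10^7 mm⁴ = 3.583×10^-5 m⁴
Effective length L_e = K·L = 1 × 7.21 = 7.210 m
P_cr = π²EI / L_e² = π² × 157×10⁹ × 3.583×10^-5 / 7.210² = 1.068×10^6 N

P_cr ≈ 1070 kN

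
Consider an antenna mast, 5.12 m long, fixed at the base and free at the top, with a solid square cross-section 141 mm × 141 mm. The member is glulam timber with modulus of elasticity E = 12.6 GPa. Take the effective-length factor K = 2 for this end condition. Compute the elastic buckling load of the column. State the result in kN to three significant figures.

P_cr ≈ 39.1 kN

I = a⁴/12 = 141⁴/12 = 3.294×10^7 mm⁴
I = 3.294×10^7 mm⁴ = 3.294×10^-5 m⁴
Effective length L_e = K·L = 2 × 5.12 = 10.24 m
P_cr = π²EI / L_e² = π² × 12.6×10⁹ × 3.294×10^-5 / 10.24² = 3.906×10^4 N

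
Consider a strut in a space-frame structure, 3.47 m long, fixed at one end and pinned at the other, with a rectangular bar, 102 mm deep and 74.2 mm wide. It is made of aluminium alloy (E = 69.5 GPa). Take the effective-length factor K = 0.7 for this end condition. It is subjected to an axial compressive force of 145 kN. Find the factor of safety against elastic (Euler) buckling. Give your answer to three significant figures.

Buckling occurs about the weak axis: I_min = h·b³/12 with b = 74.2 mm (the shorter side).
I_min = 102×74.2³/12 = 3.472×10^6 mm⁴
I = 3.472×10^6 mm⁴ = 3.472×10^-6 m⁴
Effective length L_e = K·L = 0.7 × 3.47 = 2.429 m
P_cr = π²EI / L_e² = π² × 69.5×10⁹ × 3.472×10^-6 / 2.429² = 4.037×10^5 N
Factor of safety n = P_cr / P = 403.70 / 145 = 2.78

n ≈ 2.78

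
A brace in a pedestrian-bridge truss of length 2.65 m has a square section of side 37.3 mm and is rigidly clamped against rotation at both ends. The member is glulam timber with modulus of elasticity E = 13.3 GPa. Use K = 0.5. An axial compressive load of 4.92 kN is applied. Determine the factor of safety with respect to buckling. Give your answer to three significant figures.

I = a⁴/12 = 37.3⁴/12 = 1.613×10^5 mm⁴
I = 1.613×10^5 mm⁴ = 1.613×10^-7 m⁴
Effective length L_e = K·L = 0.5 × 2.65 = 1.325 m
P_cr = π²EI / L_e² = π² × 13.3×10⁹ × 1.613×10^-7 / 1.325² = 1.206×10^4 N
Factor of safety n = P_cr / P = 12.061 / 4.92 = 2.45

n ≈ 2.45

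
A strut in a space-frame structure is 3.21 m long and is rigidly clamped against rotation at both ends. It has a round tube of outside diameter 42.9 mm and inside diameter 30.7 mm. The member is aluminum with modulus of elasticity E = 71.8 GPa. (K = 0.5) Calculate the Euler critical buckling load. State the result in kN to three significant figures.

P_cr ≈ 33.7 kN

d_o = 42.9 mm, d_i = 30.7 mm
I = π(d_o⁴ − d_i⁴)/64 = π(42.9⁴ − 30.70⁴)/64 = 1.227×10^5 mm⁴
I = 1.227×10^5 mm⁴ = 1.227×10^-7 m⁴
Effective length L_e = K·L = 0.5 × 3.21 = 1.605 m
P_cr = π²EI / L_e² = π² × 71.8×10⁹ × 1.227×10^-7 / 1.605² = 3.374×10^4 N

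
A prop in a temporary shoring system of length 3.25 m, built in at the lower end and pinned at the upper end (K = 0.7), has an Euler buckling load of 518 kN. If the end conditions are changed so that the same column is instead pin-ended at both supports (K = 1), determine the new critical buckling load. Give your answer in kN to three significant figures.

P_cr ∝ 1/K², so P_cr,new = P_cr,old × (K_old/K_new)² = 518 × (0.7/1)²
= 518 × 0.4900 = 254 kN

P_cr ≈ 254 kN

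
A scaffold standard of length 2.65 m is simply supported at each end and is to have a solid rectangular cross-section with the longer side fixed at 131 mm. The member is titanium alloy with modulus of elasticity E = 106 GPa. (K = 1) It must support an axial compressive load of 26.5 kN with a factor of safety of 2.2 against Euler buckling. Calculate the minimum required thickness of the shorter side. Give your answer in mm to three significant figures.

Required P_cr = n·P = 2.2 × 26.5 = 58.30 kN
L_e = K·L = 1 × 2.65 = 2.650 m
Required I = P_cr·L_e²/(π²E) = 5.830×10^4 × 2.650² / (π² × 1.06×10^11) = 3.913×10^-7 m⁴
I_req = 3.913×10^5 mm⁴
Rectangle, weak axis: I_min = h·b³/12 with h = 131 mm fixed  ⇒  b = (12I/h)^(1/3) = 33.0 mm

b ≈ 33.0 mm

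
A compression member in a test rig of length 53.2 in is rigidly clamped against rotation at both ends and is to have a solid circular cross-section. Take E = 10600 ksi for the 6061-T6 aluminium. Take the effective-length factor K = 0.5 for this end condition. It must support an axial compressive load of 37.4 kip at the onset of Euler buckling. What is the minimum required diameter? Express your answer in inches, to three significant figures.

d ≈ 1.51 in

L_e = K·L = 0.5 × 53.2 = 26.60 in
Required I = P_cr·L_e²/(π²E) = 3.740×10^4 × 26.60² / (π² × 1.06×10^7) = 0.2529 in⁴
Solid circle: I = πd⁴/64  ⇒  d = (64I/π)^(1/4) = (64×0.2529/π)^(1/4) = 1.51 in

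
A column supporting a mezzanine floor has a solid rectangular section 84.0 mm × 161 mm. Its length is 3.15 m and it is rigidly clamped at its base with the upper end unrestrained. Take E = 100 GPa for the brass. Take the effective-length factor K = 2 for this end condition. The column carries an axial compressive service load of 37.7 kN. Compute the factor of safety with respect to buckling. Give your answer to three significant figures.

Buckling occurs about the weak axis: I_min = h·b³/12 with b = 84.0 mm (the shorter side).
I_min = 161×84.0³/12 = 7.952×10^6 mm⁴
I = 7.952×10^6 mm⁴ = 7.952×10^-6 m⁴
Effective length L_e = K·L = 2 × 3.15 = 6.300 m
P_cr = π²EI / L_e² = π² × 100×10⁹ × 7.952×10^-6 / 6.300² = 1.977×10^5 N
Factor of safety n = P_cr / P = 197.74 / 37.7 = 5.25

n ≈ 5.25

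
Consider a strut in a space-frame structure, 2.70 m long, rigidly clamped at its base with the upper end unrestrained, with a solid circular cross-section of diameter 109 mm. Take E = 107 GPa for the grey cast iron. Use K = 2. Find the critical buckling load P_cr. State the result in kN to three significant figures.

I = πd⁴/64 = π×109⁴/64 = 6.929×10^6 mm⁴
I = 6.929×10^6 mm⁴ = 6.929×10^-6 m⁴
Effective length L_e = K·L = 2 × 2.70 = 5.400 m
P_cr = π²EI / L_e² = π² × 107×10⁹ × 6.929×10^-6 / 5.400² = 2.509×10^5 N

P_cr ≈ 251 kN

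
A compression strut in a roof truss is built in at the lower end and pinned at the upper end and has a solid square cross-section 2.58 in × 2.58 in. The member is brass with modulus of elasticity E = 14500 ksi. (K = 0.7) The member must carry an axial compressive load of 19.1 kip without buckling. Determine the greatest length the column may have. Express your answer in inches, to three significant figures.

I = a⁴/12 = 2.58⁴/12 = 3.692 in⁴
At the buckling limit P_cr = P = 1.910×10^4 lb
From P_cr = π²EI/(K·L)²:  L = (1/K)·√(π²EI/P_cr) = (1/0.7)·√(π²×1.45×10^7×3.692/1.910×10^4)
L = 238 in

L_max ≈ 238 in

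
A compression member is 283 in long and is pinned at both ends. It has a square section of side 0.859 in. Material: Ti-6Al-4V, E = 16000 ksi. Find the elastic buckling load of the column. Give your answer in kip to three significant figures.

I = a⁴/12 = 0.859⁴/12 = 4.537×10^-2 in⁴
Effective length L_e = K·L = 1 × 283 = 283.0 in
P_cr = π²EI / L_e² = π² × 16000×10³ × 4.537×10^-2 / 283.0² = 89.46 lb

P_cr ≈ 0.0895 kip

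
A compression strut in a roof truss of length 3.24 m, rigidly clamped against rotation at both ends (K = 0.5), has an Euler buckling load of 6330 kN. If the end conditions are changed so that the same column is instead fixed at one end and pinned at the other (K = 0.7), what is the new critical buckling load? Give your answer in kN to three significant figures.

P_cr ≈ 3230 kN

P_cr ∝ 1/K², so P_cr,new = P_cr,old × (K_old/K_new)² = 6330 × (0.5/0.7)²
= 6330 × 0.5102 = 3230 kN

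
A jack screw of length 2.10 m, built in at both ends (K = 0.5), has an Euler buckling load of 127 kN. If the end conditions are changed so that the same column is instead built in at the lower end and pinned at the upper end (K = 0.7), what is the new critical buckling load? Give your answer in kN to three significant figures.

P_cr ∝ 1/K², so P_cr,new = P_cr,old × (K_old/K_new)² = 127 × (0.5/0.7)²
= 127 × 0.5102 = 64.8 kN

P_cr ≈ 64.8 kN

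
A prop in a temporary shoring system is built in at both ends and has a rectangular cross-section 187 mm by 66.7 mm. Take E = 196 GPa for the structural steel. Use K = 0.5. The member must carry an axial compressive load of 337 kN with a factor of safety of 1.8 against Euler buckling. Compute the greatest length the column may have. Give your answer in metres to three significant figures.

Buckling occurs about the weak axis: I_min = h·b³/12 with b = 66.7 mm (the shorter side).
I_min = 187×66.7³/12 = 4.624×10^6 mm⁴
I = 4.624×10^-6 m⁴
Required critical load P_cr = n·P = 1.8 × 337 = 606.6 kN = 6.066×10^5 N
From P_cr = π²EI/(K·L)²:  L = (1/K)·√(π²EI/P_cr) = (1/0.5)·√(π²×1.96×10^11×4.624×10^-6/6.066×10^5)
L = 7.68 m

L_max ≈ 7.68 m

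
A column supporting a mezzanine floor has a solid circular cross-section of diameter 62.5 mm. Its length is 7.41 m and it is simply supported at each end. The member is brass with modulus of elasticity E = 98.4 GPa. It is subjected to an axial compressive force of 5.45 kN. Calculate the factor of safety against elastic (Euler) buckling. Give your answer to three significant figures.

n ≈ 2.43

I = πd⁴/64 = π×62.5⁴/64 = 7.490×10^5 mm⁴
I = 7.490×10^5 mm⁴ = 7.490×10^-7 m⁴
Effective length L_e = K·L = 1 × 7.41 = 7.410 m
P_cr = π²EI / L_e² = π² × 98.4×10⁹ × 7.490×10^-7 / 7.410² = 1.325×10^4 N
Factor of safety n = P_cr / P = 13.248 / 5.45 = 2.43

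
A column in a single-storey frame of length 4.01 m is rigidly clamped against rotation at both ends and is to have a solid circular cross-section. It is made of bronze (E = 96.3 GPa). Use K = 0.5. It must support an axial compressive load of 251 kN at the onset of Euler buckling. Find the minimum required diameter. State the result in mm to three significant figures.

d ≈ 68.2 mm

L_e = K·L = 0.5 × 4.01 = 2.005 m
Required I = P_cr·L_e²/(π²E) = 2.510×10^5 × 2.005² / (π² × 9.63×10^10) = 1.062×10^-6 m⁴
I_req = 1.062×10^6 mm⁴
Solid circle: I = πd⁴/64  ⇒  d = (64I/π)^(1/4) = (64×1.062×10^6/π)^(1/4) = 68.2 mm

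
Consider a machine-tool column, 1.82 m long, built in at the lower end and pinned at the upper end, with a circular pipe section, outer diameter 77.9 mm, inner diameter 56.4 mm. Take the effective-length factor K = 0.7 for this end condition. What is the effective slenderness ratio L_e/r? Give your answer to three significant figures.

d_o = 77.9 mm, d_i = 56.4 mm
I = π(d_o⁴ − d_i⁴)/64 = π(77.9⁴ − 56.40⁴)/64 = 1.311×10^6 mm⁴
A = 2.268×10^3 mm²;  r_min = √(I/A) = √(1.311×10^6/2.268×10^3) = 24.04 mm
L_e = K·L = 0.7 × 1.82 m = 1.274 m = 1274.0 mm
λ = L_e / r_min = 1274.0 / 24.04 = 53.0

λ ≈ 53.0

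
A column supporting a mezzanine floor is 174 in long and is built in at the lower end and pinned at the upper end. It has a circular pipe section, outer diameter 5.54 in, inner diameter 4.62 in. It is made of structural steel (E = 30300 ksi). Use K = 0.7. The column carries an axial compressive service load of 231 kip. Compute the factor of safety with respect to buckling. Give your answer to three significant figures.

n ≈ 2.08

d_o = 5.54 in, d_i = 4.62 in
I = π(d_o⁴ − d_i⁴)/64 = π(5.54⁴ − 4.620⁴)/64 = 23.88 in⁴
Effective length L_e = K·L = 0.7 × 174 = 121.8 in
P_cr = π²EI / L_e² = π² × 30300×10³ × 23.88 / 121.8² = 4.813×10^5 lb
Factor of safety n = P_cr / P = 481.29 / 231 = 2.08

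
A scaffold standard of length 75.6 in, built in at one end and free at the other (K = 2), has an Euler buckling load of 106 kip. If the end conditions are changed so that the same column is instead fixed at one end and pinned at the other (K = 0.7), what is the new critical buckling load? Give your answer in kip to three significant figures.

P_cr ≈ 865 kip

P_cr ∝ 1/K², so P_cr,new = P_cr,old × (K_old/K_new)² = 106 × (2/0.7)²
= 106 × 8.163 = 865 kip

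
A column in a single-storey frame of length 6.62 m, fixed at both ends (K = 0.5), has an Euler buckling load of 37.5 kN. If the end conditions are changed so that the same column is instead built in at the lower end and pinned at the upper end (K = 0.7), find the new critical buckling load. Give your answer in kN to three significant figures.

P_cr ∝ 1/K², so P_cr,new = P_cr,old × (K_old/K_new)² = 37.5 × (0.5/0.7)²
= 37.5 × 0.5102 = 19.1 kN

P_cr ≈ 19.1 kN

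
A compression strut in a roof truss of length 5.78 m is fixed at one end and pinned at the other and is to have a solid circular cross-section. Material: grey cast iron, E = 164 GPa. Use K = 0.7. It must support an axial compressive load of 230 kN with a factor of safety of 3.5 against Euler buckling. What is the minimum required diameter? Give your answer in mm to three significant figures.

d ≈ 113 mm

Required P_cr = n·P = 3.5 × 230 = 805.0 kN
L_e = K·L = 0.7 × 5.78 = 4.046 m
Required I = P_cr·L_e²/(π²E) = 8.050×10^5 × 4.046² / (π² × 1.64×10^11) = 8.141×10^-6 m⁴
I_req = 8.141×10^6 mm⁴
Solid circle: I = πd⁴/64  ⇒  d = (64I/π)^(1/4) = (64×8.141×10^6/π)^(1/4) = 113 mm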